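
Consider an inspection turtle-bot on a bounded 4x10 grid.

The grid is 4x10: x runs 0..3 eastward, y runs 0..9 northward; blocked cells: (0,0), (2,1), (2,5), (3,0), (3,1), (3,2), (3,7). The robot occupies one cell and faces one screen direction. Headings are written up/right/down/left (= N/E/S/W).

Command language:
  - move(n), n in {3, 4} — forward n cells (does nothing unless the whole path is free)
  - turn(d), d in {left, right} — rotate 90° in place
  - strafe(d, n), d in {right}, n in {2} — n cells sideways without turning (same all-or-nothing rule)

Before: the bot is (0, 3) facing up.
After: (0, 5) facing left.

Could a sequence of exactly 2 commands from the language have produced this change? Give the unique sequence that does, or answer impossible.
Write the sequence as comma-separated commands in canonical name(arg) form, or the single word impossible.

key: running strafe(right, 2) before turn(left) would end elsewhere — order is forced
start: (0, 3) facing up
step 1 (turn(left)): (0, 3) facing left
step 2 (strafe(right, 2)): (0, 5) facing left
no other 2-command option fits: unique.

turn(left), strafe(right, 2)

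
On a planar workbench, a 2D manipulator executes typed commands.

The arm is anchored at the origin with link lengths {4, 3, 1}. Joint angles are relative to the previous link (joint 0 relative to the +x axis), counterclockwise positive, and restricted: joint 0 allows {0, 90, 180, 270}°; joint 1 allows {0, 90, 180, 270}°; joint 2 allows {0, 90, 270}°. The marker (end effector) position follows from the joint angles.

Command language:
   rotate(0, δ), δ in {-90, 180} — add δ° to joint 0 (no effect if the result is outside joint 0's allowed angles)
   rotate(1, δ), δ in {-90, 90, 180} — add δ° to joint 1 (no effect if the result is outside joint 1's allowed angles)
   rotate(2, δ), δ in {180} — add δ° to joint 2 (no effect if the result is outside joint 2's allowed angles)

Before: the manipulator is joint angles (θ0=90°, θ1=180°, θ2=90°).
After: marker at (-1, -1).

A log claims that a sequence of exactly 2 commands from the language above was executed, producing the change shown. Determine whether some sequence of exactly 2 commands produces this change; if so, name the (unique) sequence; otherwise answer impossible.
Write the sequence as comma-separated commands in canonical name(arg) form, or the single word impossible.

begin: joint angles (θ0=90°, θ1=180°, θ2=90°)
[1] after rotate(0, -90): joint angles (θ0=0°, θ1=180°, θ2=90°)
[2] after rotate(0, -90): joint angles (θ0=270°, θ1=180°, θ2=90°)
uniquely the one of 36 2-step routes that fits.

rotate(0, -90), rotate(0, -90)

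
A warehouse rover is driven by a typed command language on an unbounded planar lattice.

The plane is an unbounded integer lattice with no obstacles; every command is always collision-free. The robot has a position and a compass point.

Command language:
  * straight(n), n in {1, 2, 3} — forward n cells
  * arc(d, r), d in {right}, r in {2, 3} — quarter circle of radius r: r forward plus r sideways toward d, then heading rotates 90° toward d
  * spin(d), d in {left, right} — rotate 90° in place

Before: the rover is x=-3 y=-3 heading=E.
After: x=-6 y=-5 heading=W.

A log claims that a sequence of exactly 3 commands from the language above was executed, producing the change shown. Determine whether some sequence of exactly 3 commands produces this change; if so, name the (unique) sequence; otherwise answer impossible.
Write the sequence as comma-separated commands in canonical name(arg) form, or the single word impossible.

spin(right), arc(right, 2), straight(1)

key: cell and facing (now W) both changed — the 3 commands mix motion and turning
start: x=-3 y=-3 heading=E
1. spin(right) → x=-3 y=-3 heading=S
2. arc(right, 2) → x=-5 y=-5 heading=W
3. straight(1) → x=-6 y=-5 heading=W
all 343 alternatives checked — unique.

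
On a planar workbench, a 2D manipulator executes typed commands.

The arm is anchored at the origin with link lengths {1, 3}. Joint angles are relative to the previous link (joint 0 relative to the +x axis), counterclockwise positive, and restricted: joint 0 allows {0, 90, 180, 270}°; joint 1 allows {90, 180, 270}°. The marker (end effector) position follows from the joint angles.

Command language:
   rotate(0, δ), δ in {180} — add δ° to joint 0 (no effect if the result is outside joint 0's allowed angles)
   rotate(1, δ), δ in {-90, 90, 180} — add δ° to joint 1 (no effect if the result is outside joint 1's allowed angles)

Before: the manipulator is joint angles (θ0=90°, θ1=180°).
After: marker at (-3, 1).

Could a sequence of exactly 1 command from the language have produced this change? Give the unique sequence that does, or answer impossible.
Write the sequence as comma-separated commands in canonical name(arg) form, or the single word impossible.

t0: joint angles (θ0=90°, θ1=180°)
step 1 (rotate(1, -90)): joint angles (θ0=90°, θ1=90°)
no other 1-command option fits: unique.

rotate(1, -90)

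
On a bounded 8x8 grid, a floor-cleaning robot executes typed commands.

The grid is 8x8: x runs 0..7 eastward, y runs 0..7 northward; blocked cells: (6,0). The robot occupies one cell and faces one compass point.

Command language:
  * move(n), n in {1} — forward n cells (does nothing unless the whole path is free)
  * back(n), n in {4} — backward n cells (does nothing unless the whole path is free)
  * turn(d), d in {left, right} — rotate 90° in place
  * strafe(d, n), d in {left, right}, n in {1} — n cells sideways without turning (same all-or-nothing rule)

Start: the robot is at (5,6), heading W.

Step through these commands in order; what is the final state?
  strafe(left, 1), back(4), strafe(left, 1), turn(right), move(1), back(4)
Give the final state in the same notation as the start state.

t0: at (5,6), heading W
1. strafe(left, 1) → at (5,5), heading W
2. back(4) → at (5,5), heading W
3. strafe(left, 1) → at (5,4), heading W
4. turn(right) → at (5,4), heading N
5. move(1) → at (5,5), heading N
6. back(4) → at (5,1), heading N

at (5,1), heading N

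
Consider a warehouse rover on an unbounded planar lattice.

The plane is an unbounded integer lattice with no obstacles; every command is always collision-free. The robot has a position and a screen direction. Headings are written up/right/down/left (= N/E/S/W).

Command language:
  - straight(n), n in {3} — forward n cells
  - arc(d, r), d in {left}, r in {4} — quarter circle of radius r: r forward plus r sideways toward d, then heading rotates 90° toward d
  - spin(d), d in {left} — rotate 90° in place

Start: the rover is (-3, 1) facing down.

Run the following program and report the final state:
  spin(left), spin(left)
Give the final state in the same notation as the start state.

begin: (-3, 1) facing down
t=1 spin(left) ⇒ (-3, 1) facing right
t=2 spin(left) ⇒ (-3, 1) facing up

(-3, 1) facing up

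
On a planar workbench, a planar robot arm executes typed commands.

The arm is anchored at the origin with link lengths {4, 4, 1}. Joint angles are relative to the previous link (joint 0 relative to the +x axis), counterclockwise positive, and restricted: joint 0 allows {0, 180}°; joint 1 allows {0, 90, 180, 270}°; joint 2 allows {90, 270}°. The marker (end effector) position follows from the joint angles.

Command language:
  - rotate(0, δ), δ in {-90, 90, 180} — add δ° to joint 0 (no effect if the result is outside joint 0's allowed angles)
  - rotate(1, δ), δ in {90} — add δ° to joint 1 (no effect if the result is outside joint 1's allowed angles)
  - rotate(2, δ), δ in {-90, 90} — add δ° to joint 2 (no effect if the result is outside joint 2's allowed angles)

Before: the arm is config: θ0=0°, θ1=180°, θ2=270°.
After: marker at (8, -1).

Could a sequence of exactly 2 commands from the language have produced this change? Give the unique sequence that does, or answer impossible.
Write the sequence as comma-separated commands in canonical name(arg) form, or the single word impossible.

rotate(1, 90), rotate(1, 90)

from: config: θ0=0°, θ1=180°, θ2=270°
1. rotate(1, 90) → config: θ0=0°, θ1=270°, θ2=270°
2. rotate(1, 90) → config: θ0=0°, θ1=0°, θ2=270°
uniquely the one of 36 2-step routes that fits.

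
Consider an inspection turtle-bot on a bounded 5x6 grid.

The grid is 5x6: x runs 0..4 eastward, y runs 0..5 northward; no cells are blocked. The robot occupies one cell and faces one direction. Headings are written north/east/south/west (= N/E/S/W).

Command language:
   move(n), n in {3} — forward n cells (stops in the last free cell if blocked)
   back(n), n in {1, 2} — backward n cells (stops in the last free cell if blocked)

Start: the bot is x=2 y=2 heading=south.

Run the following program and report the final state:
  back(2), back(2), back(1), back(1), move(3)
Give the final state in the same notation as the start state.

from: x=2 y=2 heading=south
t=1 back(2) ⇒ x=2 y=4 heading=south
t=2 back(2) ⇒ x=2 y=5 heading=south
t=3 back(1) ⇒ x=2 y=5 heading=south
t=4 back(1) ⇒ x=2 y=5 heading=south
t=5 move(3) ⇒ x=2 y=2 heading=south

x=2 y=2 heading=south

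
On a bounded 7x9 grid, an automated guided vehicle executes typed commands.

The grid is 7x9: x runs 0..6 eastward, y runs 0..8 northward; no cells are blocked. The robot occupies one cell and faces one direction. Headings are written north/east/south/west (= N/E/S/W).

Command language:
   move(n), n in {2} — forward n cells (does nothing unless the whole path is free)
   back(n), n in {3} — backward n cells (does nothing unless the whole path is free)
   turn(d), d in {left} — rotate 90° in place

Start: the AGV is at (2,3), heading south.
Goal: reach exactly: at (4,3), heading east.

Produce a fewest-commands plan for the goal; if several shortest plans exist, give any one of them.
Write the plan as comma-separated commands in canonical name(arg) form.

turn(left), move(2)

t0: at (2,3), heading south
t=1 turn(left) ⇒ at (2,3), heading east
t=2 move(2) ⇒ at (4,3), heading east
no 1-step plan works, so 2 is optimal.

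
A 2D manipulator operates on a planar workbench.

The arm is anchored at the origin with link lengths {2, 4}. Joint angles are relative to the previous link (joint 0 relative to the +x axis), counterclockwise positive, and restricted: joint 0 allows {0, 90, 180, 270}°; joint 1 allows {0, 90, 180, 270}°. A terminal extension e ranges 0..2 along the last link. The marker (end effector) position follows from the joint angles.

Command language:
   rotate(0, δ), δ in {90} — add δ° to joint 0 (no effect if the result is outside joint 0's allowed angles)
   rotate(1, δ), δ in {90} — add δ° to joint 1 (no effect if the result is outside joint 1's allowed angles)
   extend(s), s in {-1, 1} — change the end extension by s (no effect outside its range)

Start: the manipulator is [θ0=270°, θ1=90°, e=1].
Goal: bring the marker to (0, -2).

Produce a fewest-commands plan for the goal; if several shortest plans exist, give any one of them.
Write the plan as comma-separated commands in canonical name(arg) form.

initial: [θ0=270°, θ1=90°, e=1]
t=1 rotate(0, 90) ⇒ [θ0=0°, θ1=90°, e=1]
t=2 rotate(0, 90) ⇒ [θ0=90°, θ1=90°, e=1]
t=3 extend(-1) ⇒ [θ0=90°, θ1=90°, e=0]
t=4 rotate(1, 90) ⇒ [θ0=90°, θ1=180°, e=0]
no 3-step plan works, so 4 is optimal.

rotate(0, 90), rotate(0, 90), extend(-1), rotate(1, 90)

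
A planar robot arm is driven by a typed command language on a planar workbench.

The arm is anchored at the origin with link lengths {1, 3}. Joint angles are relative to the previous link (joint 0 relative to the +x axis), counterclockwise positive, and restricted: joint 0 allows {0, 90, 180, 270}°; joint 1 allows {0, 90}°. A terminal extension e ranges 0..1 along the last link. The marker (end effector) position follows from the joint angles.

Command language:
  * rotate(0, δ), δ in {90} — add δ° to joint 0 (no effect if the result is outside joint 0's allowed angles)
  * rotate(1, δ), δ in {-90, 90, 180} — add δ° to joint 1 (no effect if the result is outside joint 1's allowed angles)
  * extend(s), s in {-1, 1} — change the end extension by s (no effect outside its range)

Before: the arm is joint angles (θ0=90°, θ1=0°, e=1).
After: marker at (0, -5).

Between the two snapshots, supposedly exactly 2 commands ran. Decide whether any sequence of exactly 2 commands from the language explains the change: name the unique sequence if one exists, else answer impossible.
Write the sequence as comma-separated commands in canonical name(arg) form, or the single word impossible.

rotate(0, 90), rotate(0, 90)

initial: joint angles (θ0=90°, θ1=0°, e=1)
step 1 (rotate(0, 90)): joint angles (θ0=180°, θ1=0°, e=1)
step 2 (rotate(0, 90)): joint angles (θ0=270°, θ1=0°, e=1)
no other 2-command option fits: unique.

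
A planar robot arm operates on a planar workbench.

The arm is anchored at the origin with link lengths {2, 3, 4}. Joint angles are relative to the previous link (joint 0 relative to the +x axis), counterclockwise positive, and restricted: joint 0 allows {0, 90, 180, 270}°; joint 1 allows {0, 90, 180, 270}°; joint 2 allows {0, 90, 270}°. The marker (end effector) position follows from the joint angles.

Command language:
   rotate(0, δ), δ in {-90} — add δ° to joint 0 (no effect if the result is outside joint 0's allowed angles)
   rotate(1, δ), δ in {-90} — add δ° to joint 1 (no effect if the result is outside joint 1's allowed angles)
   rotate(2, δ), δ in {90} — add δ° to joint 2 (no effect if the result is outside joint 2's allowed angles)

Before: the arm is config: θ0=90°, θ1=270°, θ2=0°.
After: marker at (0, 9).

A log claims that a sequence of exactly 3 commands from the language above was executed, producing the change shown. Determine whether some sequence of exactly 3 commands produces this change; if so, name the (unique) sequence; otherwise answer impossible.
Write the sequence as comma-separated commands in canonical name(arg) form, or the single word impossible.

from: config: θ0=90°, θ1=270°, θ2=0°
step 1 (rotate(1, -90)): config: θ0=90°, θ1=180°, θ2=0°
step 2 (rotate(1, -90)): config: θ0=90°, θ1=90°, θ2=0°
step 3 (rotate(1, -90)): config: θ0=90°, θ1=0°, θ2=0°
uniquely the one of 27 3-step routes that fits.

rotate(1, -90), rotate(1, -90), rotate(1, -90)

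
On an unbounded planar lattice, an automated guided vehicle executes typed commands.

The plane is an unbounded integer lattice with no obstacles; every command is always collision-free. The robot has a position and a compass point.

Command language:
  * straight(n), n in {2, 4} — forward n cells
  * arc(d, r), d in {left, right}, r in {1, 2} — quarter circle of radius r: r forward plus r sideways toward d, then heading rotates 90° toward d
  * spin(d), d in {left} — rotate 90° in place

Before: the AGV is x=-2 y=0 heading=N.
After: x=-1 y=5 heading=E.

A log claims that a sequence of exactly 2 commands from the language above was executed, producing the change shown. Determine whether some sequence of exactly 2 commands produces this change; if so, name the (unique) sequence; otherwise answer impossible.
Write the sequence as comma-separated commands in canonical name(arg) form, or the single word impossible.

key: running arc(right, 1) before straight(4) would end elsewhere — order is forced
start: x=-2 y=0 heading=N
1. straight(4) → x=-2 y=4 heading=N
2. arc(right, 1) → x=-1 y=5 heading=E
all 49 alternatives checked — unique.

straight(4), arc(right, 1)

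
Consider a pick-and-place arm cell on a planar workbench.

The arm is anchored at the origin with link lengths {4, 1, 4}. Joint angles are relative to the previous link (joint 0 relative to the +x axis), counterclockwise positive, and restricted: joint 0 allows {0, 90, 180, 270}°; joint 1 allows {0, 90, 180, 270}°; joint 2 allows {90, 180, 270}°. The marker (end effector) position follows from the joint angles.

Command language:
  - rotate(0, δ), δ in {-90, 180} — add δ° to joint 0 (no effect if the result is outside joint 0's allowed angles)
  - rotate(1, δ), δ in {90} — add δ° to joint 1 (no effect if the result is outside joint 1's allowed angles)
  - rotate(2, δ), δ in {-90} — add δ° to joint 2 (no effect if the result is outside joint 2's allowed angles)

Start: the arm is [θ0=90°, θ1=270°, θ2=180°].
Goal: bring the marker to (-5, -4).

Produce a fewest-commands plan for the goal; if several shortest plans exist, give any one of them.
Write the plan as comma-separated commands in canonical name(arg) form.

rotate(0, 180), rotate(0, -90), rotate(2, -90), rotate(1, 90)

t0: [θ0=90°, θ1=270°, θ2=180°]
step 1 (rotate(0, 180)): [θ0=270°, θ1=270°, θ2=180°]
step 2 (rotate(0, -90)): [θ0=180°, θ1=270°, θ2=180°]
step 3 (rotate(2, -90)): [θ0=180°, θ1=270°, θ2=90°]
step 4 (rotate(1, 90)): [θ0=180°, θ1=0°, θ2=90°]
shorter routes all fall short; 4 is best.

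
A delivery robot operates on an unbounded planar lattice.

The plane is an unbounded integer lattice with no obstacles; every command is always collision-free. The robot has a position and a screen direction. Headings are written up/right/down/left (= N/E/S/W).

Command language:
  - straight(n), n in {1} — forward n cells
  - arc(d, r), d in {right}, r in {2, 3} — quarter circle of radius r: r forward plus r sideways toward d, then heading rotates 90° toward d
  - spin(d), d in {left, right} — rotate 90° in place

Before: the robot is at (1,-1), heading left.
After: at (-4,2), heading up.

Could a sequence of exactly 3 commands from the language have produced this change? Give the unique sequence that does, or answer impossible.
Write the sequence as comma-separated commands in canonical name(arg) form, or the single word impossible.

straight(1), straight(1), arc(right, 3)

key: cell and facing (now N) both changed — the 3 commands mix motion and turning
from: at (1,-1), heading left
1. straight(1) → at (0,-1), heading left
2. straight(1) → at (-1,-1), heading left
3. arc(right, 3) → at (-4,2), heading up
all 125 alternatives checked — unique.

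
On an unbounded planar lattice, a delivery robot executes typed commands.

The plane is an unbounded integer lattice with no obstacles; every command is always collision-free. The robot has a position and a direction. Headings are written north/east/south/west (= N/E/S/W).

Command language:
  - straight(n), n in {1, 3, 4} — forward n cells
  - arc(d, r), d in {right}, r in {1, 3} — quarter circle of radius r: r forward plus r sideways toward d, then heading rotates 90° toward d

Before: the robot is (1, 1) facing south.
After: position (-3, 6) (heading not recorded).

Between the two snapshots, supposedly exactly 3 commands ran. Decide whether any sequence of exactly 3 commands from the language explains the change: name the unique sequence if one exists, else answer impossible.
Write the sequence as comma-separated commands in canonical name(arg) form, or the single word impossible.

key: order matters: swapping arc(right, 1) and straight(3) lands elsewhere
initial: (1, 1) facing south
[1] after arc(right, 1): (0, 0) facing west
[2] after arc(right, 3): (-3, 3) facing north
[3] after straight(3): (-3, 6) facing north
all 125 alternatives checked — unique.

arc(right, 1), arc(right, 3), straight(3)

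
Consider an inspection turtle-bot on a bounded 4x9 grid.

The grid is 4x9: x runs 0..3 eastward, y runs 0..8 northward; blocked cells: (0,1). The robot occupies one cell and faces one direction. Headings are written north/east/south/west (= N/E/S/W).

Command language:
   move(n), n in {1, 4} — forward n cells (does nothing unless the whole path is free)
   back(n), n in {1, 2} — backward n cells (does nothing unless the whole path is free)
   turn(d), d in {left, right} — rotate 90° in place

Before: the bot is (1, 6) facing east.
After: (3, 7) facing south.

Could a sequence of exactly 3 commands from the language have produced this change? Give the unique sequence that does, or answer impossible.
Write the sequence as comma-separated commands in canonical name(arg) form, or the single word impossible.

every 3-command combo misses the target.

impossible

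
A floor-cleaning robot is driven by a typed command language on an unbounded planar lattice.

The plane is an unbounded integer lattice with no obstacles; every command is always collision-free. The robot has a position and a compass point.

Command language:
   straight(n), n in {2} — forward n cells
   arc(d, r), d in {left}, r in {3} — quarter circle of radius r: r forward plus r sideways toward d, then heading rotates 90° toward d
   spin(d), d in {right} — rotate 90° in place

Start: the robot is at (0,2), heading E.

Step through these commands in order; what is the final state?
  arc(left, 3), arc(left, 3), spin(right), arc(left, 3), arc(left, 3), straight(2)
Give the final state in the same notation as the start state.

at (-6,6), heading S

start: at (0,2), heading E
[1] after arc(left, 3): at (3,5), heading N
[2] after arc(left, 3): at (0,8), heading W
[3] after spin(right): at (0,8), heading N
[4] after arc(left, 3): at (-3,11), heading W
[5] after arc(left, 3): at (-6,8), heading S
[6] after straight(2): at (-6,6), heading S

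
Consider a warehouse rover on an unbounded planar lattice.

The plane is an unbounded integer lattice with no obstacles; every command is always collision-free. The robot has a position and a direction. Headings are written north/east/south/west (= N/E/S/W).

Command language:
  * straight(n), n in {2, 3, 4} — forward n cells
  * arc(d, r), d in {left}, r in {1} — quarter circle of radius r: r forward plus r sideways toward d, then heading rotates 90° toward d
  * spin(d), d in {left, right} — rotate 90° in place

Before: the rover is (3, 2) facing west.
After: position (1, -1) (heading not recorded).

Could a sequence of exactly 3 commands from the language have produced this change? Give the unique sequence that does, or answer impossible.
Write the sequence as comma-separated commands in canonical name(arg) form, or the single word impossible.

key: order matters: swapping straight(2) and straight(3) lands elsewhere
initial: (3, 2) facing west
step 1 (straight(2)): (1, 2) facing west
step 2 (spin(left)): (1, 2) facing south
step 3 (straight(3)): (1, -1) facing south
all 216 alternatives checked — unique.

straight(2), spin(left), straight(3)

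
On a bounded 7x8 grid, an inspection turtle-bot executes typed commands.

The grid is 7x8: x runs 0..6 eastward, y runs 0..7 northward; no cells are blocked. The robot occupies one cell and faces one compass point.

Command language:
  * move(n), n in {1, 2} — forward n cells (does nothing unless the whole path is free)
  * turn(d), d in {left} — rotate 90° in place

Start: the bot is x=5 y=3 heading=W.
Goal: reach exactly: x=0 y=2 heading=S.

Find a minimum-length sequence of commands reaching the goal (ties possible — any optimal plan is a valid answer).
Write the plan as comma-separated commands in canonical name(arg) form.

move(1), move(2), move(2), turn(left), move(1)

start: x=5 y=3 heading=W
1. move(1) → x=4 y=3 heading=W
2. move(2) → x=2 y=3 heading=W
3. move(2) → x=0 y=3 heading=W
4. turn(left) → x=0 y=3 heading=S
5. move(1) → x=0 y=2 heading=S
no 4-step plan works, so 5 is optimal.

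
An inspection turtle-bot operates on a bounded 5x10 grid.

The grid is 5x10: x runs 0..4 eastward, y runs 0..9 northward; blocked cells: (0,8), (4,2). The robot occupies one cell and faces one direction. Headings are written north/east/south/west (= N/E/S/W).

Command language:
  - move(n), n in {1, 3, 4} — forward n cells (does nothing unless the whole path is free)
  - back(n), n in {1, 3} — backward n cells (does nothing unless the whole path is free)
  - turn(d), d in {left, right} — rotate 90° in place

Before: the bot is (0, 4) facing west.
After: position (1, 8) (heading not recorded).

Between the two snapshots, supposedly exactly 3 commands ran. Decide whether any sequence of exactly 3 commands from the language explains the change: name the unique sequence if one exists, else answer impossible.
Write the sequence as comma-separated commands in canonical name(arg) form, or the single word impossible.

key: order matters: swapping back(1) and move(4) lands elsewhere
from: (0, 4) facing west
[1] after back(1): (1, 4) facing west
[2] after turn(right): (1, 4) facing north
[3] after move(4): (1, 8) facing north
no other 3-command option fits: unique.

back(1), turn(right), move(4)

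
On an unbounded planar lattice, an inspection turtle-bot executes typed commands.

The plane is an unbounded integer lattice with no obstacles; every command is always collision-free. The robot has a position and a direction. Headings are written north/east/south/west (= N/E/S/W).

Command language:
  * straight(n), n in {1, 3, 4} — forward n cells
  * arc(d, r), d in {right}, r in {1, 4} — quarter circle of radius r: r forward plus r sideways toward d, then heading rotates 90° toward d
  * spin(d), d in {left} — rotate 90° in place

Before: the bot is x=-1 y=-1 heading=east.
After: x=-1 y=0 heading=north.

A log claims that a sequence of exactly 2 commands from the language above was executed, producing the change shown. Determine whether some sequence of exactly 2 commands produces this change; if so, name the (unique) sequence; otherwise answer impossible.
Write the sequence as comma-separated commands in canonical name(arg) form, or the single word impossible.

spin(left), straight(1)

key: order matters: swapping spin(left) and straight(1) lands elsewhere
start: x=-1 y=-1 heading=east
[1] after spin(left): x=-1 y=-1 heading=north
[2] after straight(1): x=-1 y=0 heading=north
all 36 alternatives checked — unique.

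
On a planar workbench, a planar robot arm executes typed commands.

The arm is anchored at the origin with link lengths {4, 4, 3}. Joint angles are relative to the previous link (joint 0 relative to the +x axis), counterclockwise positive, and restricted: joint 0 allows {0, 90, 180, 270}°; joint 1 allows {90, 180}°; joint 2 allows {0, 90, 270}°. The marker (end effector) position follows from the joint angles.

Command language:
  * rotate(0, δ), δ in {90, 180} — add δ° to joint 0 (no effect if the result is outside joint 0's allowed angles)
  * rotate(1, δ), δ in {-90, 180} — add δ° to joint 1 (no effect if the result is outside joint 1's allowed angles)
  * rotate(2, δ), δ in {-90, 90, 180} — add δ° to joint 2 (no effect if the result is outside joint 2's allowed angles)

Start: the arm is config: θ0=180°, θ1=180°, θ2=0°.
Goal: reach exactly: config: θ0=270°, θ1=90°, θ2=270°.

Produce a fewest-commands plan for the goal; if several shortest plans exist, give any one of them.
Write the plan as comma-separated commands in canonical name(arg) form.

start: config: θ0=180°, θ1=180°, θ2=0°
[1] after rotate(2, -90): config: θ0=180°, θ1=180°, θ2=270°
[2] after rotate(0, 90): config: θ0=270°, θ1=180°, θ2=270°
[3] after rotate(1, -90): config: θ0=270°, θ1=90°, θ2=270°
shorter routes all fall short; 3 is best.

rotate(2, -90), rotate(0, 90), rotate(1, -90)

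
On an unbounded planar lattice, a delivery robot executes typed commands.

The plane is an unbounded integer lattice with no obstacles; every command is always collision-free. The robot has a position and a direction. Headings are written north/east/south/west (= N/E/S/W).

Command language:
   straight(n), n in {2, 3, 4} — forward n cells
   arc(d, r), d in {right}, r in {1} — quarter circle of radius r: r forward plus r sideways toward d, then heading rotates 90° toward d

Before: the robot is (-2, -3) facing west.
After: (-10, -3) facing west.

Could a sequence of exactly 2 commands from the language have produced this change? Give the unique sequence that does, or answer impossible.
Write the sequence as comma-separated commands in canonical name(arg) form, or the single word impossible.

straight(4), straight(4)

key: still facing W at the end — nothing in the sequence rotates
initial: (-2, -3) facing west
1. straight(4) → (-6, -3) facing west
2. straight(4) → (-10, -3) facing west
uniquely the one of 16 2-step routes that fits.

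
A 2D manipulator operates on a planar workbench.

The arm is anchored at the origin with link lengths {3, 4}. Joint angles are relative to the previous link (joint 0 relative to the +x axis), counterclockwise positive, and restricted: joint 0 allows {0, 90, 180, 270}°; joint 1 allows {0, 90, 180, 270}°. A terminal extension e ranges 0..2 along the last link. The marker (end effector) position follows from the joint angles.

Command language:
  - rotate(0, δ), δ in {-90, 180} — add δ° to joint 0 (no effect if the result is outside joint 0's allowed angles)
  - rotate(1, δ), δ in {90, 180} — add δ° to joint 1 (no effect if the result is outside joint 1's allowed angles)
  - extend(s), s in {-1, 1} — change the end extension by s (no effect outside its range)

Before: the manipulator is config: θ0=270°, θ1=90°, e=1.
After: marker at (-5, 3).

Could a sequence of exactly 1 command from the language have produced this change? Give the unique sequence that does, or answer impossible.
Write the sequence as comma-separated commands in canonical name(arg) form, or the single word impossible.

begin: config: θ0=270°, θ1=90°, e=1
t=1 rotate(0, 180) ⇒ config: θ0=90°, θ1=90°, e=1
no rival 1-sequence matches.

rotate(0, 180)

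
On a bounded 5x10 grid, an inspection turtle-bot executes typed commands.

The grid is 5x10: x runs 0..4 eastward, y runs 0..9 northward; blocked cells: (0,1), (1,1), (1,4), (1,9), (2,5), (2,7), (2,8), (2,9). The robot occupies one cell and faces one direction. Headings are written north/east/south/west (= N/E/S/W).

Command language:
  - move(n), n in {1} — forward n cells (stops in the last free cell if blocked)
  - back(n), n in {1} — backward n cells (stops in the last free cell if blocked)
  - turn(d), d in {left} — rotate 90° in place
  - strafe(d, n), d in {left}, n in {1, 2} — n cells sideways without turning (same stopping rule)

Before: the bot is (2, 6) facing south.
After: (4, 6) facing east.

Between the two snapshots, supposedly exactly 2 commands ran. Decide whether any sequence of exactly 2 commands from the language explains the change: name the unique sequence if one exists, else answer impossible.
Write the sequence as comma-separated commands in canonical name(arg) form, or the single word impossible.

strafe(left, 2), turn(left)

key: cell and facing (now E) both changed — the 2 commands mix motion and turning
start: (2, 6) facing south
t=1 strafe(left, 2) ⇒ (4, 6) facing south
t=2 turn(left) ⇒ (4, 6) facing east
no other 2-command option fits: unique.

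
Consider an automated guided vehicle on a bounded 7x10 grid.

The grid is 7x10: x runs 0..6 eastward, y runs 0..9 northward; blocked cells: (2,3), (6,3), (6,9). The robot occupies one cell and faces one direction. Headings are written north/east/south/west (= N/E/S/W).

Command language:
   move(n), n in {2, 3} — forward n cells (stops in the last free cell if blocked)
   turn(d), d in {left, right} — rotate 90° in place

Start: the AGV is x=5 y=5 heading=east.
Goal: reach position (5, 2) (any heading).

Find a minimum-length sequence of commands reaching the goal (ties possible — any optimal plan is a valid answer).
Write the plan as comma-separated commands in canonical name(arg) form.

turn(right), move(3)

initial: x=5 y=5 heading=east
1. turn(right) → x=5 y=5 heading=south
2. move(3) → x=5 y=2 heading=south
nothing shorter than 2 reaches the goal.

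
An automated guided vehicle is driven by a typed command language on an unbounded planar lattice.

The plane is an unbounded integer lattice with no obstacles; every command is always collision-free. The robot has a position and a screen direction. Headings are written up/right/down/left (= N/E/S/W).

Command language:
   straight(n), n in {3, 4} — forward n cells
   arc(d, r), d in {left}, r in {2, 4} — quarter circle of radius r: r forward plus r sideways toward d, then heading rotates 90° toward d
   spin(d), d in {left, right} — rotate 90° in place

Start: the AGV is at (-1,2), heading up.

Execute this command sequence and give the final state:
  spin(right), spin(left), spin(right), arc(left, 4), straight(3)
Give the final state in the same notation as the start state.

from: at (-1,2), heading up
[1] after spin(right): at (-1,2), heading right
[2] after spin(left): at (-1,2), heading up
[3] after spin(right): at (-1,2), heading right
[4] after arc(left, 4): at (3,6), heading up
[5] after straight(3): at (3,9), heading up

at (3,9), heading up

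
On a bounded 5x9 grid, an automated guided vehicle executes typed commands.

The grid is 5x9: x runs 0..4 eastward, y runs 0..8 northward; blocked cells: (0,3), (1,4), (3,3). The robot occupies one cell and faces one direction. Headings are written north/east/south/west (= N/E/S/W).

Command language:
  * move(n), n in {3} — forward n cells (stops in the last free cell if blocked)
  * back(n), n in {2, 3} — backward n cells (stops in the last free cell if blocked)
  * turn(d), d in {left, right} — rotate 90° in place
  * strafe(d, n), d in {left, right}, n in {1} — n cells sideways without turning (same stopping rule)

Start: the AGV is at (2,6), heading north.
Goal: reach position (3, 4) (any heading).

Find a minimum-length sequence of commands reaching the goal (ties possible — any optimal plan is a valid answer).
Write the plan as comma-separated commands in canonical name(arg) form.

strafe(right, 1), back(3)

start: at (2,6), heading north
t=1 strafe(right, 1) ⇒ at (3,6), heading north
t=2 back(3) ⇒ at (3,4), heading north
no 1-step plan works, so 2 is optimal.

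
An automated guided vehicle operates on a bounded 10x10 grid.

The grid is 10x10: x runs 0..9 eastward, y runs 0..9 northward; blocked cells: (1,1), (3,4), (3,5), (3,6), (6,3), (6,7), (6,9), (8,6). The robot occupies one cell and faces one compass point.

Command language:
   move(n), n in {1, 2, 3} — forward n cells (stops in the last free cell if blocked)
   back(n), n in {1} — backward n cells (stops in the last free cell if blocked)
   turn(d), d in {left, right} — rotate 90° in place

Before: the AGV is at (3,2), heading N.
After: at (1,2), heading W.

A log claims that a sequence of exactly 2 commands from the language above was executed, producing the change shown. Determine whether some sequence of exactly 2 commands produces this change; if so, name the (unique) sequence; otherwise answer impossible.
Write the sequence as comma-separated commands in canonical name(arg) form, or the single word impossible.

turn(left), move(2)

key: running move(2) before turn(left) would end elsewhere — order is forced
begin: at (3,2), heading N
t=1 turn(left) ⇒ at (3,2), heading W
t=2 move(2) ⇒ at (1,2), heading W
no rival 2-sequence matches.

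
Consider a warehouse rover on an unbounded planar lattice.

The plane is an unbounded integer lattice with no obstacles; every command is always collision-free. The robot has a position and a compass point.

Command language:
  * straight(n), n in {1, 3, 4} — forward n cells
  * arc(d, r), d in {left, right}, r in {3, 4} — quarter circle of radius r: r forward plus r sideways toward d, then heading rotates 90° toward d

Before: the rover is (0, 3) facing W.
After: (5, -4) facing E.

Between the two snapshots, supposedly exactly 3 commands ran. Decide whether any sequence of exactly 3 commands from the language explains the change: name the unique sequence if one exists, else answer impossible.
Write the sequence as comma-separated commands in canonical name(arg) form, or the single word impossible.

key: position moved to (5,-4) AND the heading swung to E — translation plus rotation needed
t0: (0, 3) facing W
[1] after arc(left, 3): (-3, 0) facing S
[2] after arc(left, 4): (1, -4) facing E
[3] after straight(4): (5, -4) facing E
no rival 3-sequence matches.

arc(left, 3), arc(left, 4), straight(4)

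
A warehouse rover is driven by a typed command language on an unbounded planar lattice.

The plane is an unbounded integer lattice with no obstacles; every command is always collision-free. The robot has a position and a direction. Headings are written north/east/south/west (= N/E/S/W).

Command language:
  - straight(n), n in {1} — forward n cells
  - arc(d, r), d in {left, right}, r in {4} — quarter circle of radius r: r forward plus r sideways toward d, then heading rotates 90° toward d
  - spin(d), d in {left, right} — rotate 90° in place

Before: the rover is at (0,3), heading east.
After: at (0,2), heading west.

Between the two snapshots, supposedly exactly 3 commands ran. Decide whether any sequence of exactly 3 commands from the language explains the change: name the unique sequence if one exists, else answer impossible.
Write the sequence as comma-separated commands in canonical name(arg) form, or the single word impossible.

key: cell and facing (now W) both changed — the 3 commands mix motion and turning
from: at (0,3), heading east
t=1 spin(right) ⇒ at (0,3), heading south
t=2 straight(1) ⇒ at (0,2), heading south
t=3 spin(right) ⇒ at (0,2), heading west
all 125 alternatives checked — unique.

spin(right), straight(1), spin(right)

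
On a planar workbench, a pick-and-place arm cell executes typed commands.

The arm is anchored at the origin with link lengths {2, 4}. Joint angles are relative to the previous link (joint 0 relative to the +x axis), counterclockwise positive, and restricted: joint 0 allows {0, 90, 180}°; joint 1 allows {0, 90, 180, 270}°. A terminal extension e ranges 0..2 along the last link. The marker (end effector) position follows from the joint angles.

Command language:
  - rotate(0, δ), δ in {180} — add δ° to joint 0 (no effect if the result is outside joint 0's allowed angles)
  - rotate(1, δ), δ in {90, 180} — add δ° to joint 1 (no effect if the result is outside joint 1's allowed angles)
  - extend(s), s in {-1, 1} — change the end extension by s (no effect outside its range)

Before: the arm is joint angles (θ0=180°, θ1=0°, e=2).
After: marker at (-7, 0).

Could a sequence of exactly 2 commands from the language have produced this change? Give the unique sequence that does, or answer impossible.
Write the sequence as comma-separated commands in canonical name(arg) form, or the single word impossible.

extend(1), extend(-1)

key: running extend(-1) before extend(1) would end elsewhere — order is forced
t0: joint angles (θ0=180°, θ1=0°, e=2)
[1] after extend(1): joint angles (θ0=180°, θ1=0°, e=2)
[2] after extend(-1): joint angles (θ0=180°, θ1=0°, e=1)
uniquely the one of 25 2-step routes that fits.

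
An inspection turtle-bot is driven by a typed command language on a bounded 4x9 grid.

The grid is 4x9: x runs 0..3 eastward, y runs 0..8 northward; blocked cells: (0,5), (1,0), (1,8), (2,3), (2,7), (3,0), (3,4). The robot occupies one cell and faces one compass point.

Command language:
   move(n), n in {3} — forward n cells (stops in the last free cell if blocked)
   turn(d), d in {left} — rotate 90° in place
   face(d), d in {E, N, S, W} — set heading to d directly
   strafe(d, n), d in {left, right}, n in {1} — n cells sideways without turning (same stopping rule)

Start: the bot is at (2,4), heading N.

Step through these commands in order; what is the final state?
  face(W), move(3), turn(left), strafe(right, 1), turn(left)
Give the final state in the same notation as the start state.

begin: at (2,4), heading N
[1] after face(W): at (2,4), heading W
[2] after move(3): at (0,4), heading W
[3] after turn(left): at (0,4), heading S
[4] after strafe(right, 1): at (0,4), heading S
[5] after turn(left): at (0,4), heading E

at (0,4), heading E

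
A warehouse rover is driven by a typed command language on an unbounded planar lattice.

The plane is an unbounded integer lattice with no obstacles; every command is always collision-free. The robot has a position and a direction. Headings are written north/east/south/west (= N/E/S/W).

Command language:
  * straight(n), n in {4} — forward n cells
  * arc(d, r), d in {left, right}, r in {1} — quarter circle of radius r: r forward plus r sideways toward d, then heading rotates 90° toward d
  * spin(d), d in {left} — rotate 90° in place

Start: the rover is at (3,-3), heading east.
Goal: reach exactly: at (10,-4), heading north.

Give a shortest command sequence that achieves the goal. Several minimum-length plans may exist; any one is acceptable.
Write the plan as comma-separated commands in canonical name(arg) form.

begin: at (3,-3), heading east
1. straight(4) → at (7,-3), heading east
2. arc(right, 1) → at (8,-4), heading south
3. arc(left, 1) → at (9,-5), heading east
4. arc(left, 1) → at (10,-4), heading north
no 3-step plan works, so 4 is optimal.

straight(4), arc(right, 1), arc(left, 1), arc(left, 1)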